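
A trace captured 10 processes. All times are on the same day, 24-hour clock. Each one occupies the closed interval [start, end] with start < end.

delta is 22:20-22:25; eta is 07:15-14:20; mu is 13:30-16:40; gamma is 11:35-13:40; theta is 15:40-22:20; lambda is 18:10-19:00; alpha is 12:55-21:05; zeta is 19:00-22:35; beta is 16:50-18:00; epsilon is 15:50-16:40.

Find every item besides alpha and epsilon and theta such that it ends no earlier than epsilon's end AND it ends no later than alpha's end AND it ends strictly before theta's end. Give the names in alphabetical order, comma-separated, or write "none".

beta, lambda, mu

Conditions: its end is no earlier than epsilon's end (X.end >= 16:40) AND its end is no later than alpha's end (X.end <= 21:05) AND its end is strictly before theta's end (X.end < 22:20).
beta: end 18:00 >= 16:40? ✓; end 18:00 <= 21:05? ✓; end 18:00 < 22:20? ✓ → yes.
delta: end 22:25 >= 16:40? ✓; end 22:25 <= 21:05? ✗; end 22:25 < 22:20? ✗ → no.
eta: end 14:20 >= 16:40? ✗; end 14:20 <= 21:05? ✓; end 14:20 < 22:20? ✓ → no.
gamma: end 13:40 >= 16:40? ✗; end 13:40 <= 21:05? ✓; end 13:40 < 22:20? ✓ → no.
lambda: end 19:00 >= 16:40? ✓; end 19:00 <= 21:05? ✓; end 19:00 < 22:20? ✓ → yes.
mu: end 16:40 >= 16:40? ✓; end 16:40 <= 21:05? ✓; end 16:40 < 22:20? ✓ → yes.
zeta: end 22:35 >= 16:40? ✓; end 22:35 <= 21:05? ✗; end 22:35 < 22:20? ✗ → no.
Result: beta, lambda, mu.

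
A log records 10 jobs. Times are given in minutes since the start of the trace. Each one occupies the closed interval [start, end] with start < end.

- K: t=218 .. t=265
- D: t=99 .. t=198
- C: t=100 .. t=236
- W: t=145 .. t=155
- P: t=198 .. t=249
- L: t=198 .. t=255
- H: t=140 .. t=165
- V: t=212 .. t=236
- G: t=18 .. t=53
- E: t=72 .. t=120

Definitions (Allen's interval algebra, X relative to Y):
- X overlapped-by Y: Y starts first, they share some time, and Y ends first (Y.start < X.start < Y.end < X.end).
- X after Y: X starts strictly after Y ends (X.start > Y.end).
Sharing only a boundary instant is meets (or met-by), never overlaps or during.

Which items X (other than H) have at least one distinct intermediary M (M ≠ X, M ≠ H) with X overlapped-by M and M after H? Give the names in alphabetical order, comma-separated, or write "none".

Target H = [t=140, t=165].
Intermediaries M with M after H: K, L, P, V.
Via K — items with X overlapped-by K: none.
Via L — items with X overlapped-by L: K.
Via P — items with X overlapped-by P: K.
Via V — items with X overlapped-by V: K.
Union: K.

K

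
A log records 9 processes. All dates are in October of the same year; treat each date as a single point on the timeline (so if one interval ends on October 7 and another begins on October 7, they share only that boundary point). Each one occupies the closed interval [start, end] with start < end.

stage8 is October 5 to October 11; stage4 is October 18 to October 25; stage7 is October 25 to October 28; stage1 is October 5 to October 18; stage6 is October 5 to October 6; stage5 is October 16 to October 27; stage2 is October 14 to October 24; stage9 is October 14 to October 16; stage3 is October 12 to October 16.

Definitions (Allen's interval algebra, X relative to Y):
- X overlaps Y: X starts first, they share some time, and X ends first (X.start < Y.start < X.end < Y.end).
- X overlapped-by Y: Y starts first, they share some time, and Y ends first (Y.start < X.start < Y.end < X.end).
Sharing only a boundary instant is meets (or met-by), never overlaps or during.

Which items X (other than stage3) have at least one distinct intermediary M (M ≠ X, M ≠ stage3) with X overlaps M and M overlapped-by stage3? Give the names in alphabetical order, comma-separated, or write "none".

Target stage3 = [October 12, October 16].
Intermediaries M with M overlapped-by stage3: stage2.
Via stage2 — items with X overlaps stage2: stage1.
Union: stage1.

stage1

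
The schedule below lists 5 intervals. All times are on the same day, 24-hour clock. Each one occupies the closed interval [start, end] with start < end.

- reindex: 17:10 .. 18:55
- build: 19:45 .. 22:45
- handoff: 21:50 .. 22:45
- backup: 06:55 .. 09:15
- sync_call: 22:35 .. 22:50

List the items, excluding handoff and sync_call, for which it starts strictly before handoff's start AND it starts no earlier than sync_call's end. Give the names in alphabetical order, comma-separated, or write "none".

Conditions: its start is strictly before handoff's start (X.start < 21:50) AND its start is no earlier than sync_call's end (X.start >= 22:50).
backup: start 06:55 < 21:50? ✓; start 06:55 >= 22:50? ✗ → no.
build: start 19:45 < 21:50? ✓; start 19:45 >= 22:50? ✗ → no.
reindex: start 17:10 < 21:50? ✓; start 17:10 >= 22:50? ✗ → no.
Result: none.

none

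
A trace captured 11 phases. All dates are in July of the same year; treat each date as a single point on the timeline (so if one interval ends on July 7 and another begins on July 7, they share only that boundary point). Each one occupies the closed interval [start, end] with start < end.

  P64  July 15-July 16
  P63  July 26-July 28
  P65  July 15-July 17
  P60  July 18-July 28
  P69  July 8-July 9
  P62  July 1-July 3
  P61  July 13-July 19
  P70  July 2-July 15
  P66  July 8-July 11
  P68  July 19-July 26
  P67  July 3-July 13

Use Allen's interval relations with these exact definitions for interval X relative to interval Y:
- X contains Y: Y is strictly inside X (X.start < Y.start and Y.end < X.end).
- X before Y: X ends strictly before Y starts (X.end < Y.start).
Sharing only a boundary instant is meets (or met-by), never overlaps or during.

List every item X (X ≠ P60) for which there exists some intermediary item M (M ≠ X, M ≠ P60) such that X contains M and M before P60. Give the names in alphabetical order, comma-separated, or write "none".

Target P60 = [July 18, July 28].
Intermediaries M with M before P60: P62, P64, P65, P66, P67, P69, P70.
Via P62 — items with X contains P62: none.
Via P64 — items with X contains P64: P61.
Via P65 — items with X contains P65: P61.
Via P66 — items with X contains P66: P67, P70.
Via P67 — items with X contains P67: P70.
Via P69 — items with X contains P69: P67, P70.
Via P70 — items with X contains P70: none.
Union: P61, P67, P70.

P61, P67, P70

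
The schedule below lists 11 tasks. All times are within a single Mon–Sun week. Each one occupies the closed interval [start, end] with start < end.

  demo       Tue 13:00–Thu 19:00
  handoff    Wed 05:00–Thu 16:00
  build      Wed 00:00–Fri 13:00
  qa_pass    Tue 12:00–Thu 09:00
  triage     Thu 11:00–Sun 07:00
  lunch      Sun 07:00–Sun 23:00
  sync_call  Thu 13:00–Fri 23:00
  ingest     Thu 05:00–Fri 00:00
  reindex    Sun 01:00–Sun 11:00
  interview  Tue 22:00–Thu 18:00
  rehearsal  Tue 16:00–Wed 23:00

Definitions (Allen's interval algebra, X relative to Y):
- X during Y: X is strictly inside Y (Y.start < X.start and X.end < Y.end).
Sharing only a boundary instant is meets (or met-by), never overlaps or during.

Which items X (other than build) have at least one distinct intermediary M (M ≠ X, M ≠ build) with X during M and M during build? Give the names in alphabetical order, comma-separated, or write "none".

Target build = [Wed 00:00, Fri 13:00].
Intermediaries M with M during build: handoff, ingest.
Via handoff — items with X during handoff: none.
Via ingest — items with X during ingest: none.
Union: none.

none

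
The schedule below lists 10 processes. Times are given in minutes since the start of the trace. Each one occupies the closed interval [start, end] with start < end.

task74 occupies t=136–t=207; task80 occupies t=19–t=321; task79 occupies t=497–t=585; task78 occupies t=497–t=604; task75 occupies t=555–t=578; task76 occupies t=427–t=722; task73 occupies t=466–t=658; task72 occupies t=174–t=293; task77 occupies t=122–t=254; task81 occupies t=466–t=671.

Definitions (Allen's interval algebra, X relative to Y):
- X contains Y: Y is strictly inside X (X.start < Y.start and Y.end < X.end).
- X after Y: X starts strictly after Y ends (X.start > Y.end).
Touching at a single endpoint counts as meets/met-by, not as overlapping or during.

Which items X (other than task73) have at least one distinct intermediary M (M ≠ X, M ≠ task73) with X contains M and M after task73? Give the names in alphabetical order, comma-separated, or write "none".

Target task73 = [t=466, t=658].
Intermediaries M with M after task73: none.
Union: none.

none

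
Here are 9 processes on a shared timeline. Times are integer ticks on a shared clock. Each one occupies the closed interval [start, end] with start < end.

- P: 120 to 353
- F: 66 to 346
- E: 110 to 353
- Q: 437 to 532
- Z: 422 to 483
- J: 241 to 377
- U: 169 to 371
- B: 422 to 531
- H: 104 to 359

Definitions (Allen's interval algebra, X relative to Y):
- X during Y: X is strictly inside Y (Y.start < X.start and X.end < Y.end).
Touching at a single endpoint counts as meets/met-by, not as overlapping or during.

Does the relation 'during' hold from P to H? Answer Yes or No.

Yes

P = [120, 353], H = [104, 359].
Actual relation of P to H: during.
Asked whether 'during' holds → Yes.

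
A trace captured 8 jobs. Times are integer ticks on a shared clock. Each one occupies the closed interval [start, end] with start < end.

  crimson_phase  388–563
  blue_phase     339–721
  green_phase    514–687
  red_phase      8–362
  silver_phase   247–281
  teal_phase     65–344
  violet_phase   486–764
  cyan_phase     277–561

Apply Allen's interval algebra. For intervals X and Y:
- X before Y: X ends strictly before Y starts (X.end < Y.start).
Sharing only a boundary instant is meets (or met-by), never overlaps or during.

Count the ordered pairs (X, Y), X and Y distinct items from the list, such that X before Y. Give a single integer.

10

Checking all 56 ordered pairs for relation 'before'; matching pairs in alphabetical order:
(red_phase, crimson_phase): red_phase before crimson_phase ✓
(red_phase, green_phase): red_phase before green_phase ✓
(red_phase, violet_phase): red_phase before violet_phase ✓
(silver_phase, blue_phase): silver_phase before blue_phase ✓
(silver_phase, crimson_phase): silver_phase before crimson_phase ✓
(silver_phase, green_phase): silver_phase before green_phase ✓
(silver_phase, violet_phase): silver_phase before violet_phase ✓
(teal_phase, crimson_phase): teal_phase before crimson_phase ✓
(teal_phase, green_phase): teal_phase before green_phase ✓
(teal_phase, violet_phase): teal_phase before violet_phase ✓
Count: 10.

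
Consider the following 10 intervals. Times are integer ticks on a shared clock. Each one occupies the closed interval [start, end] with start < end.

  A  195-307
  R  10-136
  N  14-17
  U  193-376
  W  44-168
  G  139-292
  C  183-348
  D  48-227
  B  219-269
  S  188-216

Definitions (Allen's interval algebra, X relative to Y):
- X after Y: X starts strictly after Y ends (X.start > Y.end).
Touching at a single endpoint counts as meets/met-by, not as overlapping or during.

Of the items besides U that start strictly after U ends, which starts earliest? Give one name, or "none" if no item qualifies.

none

Target U = [193, 376].
A [195, 307] → during → excluded.
B [219, 269] → during → excluded.
C [183, 348] → overlaps → excluded.
D [48, 227] → overlaps → excluded.
G [139, 292] → overlaps → excluded.
N [14, 17] → before → excluded.
R [10, 136] → before → excluded.
S [188, 216] → overlaps → excluded.
W [44, 168] → before → excluded.
No candidates → none.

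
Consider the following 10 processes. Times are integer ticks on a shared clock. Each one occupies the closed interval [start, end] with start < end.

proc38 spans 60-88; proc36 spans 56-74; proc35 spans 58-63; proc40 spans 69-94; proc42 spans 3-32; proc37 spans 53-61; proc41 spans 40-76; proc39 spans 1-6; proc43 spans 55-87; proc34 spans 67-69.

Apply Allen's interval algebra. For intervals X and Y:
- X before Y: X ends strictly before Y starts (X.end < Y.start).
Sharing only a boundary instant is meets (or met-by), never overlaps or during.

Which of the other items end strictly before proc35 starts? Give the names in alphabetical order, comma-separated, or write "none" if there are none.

Target proc35 = [58, 63].
proc34 [67, 69] → after → no.
proc36 [56, 74] → contains → no.
proc37 [53, 61] → overlaps → no.
proc38 [60, 88] → overlapped-by → no.
proc39 [1, 6] → before → yes.
proc40 [69, 94] → after → no.
proc41 [40, 76] → contains → no.
proc42 [3, 32] → before → yes.
proc43 [55, 87] → contains → no.
Result: proc39, proc42.

proc39, proc42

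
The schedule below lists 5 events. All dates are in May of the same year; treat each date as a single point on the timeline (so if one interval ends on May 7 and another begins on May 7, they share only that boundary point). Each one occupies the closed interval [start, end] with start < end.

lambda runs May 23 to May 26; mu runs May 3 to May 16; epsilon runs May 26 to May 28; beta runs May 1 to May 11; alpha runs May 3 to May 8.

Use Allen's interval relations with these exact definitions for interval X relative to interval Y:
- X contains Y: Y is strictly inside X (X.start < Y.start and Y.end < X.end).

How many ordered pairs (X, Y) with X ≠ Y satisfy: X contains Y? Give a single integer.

Checking all 20 ordered pairs for relation 'contains'; matching pairs in alphabetical order:
(beta, alpha): beta contains alpha ✓
Count: 1.

1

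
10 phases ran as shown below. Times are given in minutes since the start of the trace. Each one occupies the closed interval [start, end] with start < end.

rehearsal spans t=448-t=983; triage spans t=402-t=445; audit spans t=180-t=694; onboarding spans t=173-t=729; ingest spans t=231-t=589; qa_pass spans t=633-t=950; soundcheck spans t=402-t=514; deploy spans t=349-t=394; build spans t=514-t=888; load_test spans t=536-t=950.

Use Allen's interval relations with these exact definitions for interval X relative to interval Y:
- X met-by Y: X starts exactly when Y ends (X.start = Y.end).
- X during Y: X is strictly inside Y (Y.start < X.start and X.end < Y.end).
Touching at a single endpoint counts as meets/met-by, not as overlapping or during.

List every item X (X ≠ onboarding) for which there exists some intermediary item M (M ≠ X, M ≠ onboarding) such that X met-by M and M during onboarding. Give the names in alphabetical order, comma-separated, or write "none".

Target onboarding = [t=173, t=729].
Intermediaries M with M during onboarding: audit, deploy, ingest, soundcheck, triage.
Via audit — items with X met-by audit: none.
Via deploy — items with X met-by deploy: none.
Via ingest — items with X met-by ingest: none.
Via soundcheck — items with X met-by soundcheck: build.
Via triage — items with X met-by triage: none.
Union: build.

build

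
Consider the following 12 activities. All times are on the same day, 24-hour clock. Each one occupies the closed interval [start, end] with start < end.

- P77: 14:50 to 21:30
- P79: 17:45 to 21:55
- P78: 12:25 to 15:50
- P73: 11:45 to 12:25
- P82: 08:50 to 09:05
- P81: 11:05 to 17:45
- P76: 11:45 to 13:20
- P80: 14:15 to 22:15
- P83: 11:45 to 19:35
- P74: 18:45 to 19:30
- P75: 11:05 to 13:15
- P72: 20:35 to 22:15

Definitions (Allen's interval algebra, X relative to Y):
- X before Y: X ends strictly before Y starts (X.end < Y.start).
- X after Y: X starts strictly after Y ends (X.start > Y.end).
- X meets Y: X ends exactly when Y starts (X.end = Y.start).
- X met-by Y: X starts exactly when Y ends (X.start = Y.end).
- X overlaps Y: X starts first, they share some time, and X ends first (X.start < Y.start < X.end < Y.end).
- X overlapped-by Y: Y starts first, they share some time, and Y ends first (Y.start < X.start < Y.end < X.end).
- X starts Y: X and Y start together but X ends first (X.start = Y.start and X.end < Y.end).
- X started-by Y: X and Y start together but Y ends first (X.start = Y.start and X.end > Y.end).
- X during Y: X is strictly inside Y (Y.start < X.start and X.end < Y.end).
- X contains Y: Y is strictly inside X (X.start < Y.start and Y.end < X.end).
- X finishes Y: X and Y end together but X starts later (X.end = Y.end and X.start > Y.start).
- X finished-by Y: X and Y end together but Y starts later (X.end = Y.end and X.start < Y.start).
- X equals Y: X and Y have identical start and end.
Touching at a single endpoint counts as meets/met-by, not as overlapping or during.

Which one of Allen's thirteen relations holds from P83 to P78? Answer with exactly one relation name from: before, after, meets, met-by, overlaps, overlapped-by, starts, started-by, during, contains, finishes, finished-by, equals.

P83 = [11:45, 19:35]; P78 = [12:25, 15:50].
Compare endpoints: P83.start < P78.start, P83.start < P78.end, P83.end > P78.start, P83.end > P78.end.
That pattern is 'contains'.

contains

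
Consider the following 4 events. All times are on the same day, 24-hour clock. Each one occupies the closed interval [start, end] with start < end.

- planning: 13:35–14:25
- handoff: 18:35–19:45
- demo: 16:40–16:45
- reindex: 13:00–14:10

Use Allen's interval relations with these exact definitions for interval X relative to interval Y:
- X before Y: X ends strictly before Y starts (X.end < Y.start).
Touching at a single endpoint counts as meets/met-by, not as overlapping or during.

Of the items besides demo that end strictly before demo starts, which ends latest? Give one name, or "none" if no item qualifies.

planning

Target demo = [16:40, 16:45].
handoff [18:35, 19:45] → after → excluded.
planning [13:35, 14:25] → before → candidate.
reindex [13:00, 14:10] → before → candidate.
Among candidates, latest end is 14:25 → planning.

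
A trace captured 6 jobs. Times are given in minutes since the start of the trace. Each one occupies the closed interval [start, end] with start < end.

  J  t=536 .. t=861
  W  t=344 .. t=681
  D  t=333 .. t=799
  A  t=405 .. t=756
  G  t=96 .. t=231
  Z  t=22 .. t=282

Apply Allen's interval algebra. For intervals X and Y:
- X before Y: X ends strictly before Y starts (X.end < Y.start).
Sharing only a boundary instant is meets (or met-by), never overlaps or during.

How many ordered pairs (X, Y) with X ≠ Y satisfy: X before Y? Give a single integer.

Checking all 30 ordered pairs for relation 'before'; matching pairs in alphabetical order:
(G, A): G before A ✓
(G, D): G before D ✓
(G, J): G before J ✓
(G, W): G before W ✓
(Z, A): Z before A ✓
(Z, D): Z before D ✓
(Z, J): Z before J ✓
(Z, W): Z before W ✓
Count: 8.

8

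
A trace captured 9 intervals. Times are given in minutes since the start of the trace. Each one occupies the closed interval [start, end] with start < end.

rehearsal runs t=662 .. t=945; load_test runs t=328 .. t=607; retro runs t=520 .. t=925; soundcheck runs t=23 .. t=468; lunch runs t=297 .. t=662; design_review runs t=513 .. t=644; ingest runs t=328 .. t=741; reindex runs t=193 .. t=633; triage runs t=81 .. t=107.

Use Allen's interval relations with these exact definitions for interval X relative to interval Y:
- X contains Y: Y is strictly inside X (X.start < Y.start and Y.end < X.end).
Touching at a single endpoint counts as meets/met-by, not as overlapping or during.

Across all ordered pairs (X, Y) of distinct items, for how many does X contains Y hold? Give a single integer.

Checking all 72 ordered pairs for relation 'contains'; matching pairs in alphabetical order:
(ingest, design_review): ingest contains design_review ✓
(lunch, design_review): lunch contains design_review ✓
(lunch, load_test): lunch contains load_test ✓
(reindex, load_test): reindex contains load_test ✓
(soundcheck, triage): soundcheck contains triage ✓
Count: 5.

5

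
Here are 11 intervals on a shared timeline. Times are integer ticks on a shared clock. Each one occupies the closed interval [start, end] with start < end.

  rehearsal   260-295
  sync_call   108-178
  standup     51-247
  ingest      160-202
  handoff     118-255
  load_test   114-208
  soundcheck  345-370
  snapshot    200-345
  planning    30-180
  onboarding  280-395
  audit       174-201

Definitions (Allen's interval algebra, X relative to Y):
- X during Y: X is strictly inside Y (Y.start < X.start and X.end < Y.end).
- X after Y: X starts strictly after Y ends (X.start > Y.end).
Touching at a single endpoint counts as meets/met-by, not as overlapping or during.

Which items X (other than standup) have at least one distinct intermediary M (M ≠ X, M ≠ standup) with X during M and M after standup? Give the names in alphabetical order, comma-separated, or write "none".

Target standup = [51, 247].
Intermediaries M with M after standup: onboarding, rehearsal, soundcheck.
Via onboarding — items with X during onboarding: soundcheck.
Via rehearsal — items with X during rehearsal: none.
Via soundcheck — items with X during soundcheck: none.
Union: soundcheck.

soundcheck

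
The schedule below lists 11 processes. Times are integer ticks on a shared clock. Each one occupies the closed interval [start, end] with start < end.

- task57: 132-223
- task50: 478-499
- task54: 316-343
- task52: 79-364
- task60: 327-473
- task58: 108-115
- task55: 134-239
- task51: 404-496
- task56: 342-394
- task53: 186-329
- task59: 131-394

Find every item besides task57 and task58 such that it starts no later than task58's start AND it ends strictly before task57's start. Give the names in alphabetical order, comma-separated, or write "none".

none

Conditions: its start is no later than task58's start (X.start <= 108) AND its end is strictly before task57's start (X.end < 132).
task50: start 478 <= 108? ✗; end 499 < 132? ✗ → no.
task51: start 404 <= 108? ✗; end 496 < 132? ✗ → no.
task52: start 79 <= 108? ✓; end 364 < 132? ✗ → no.
task53: start 186 <= 108? ✗; end 329 < 132? ✗ → no.
task54: start 316 <= 108? ✗; end 343 < 132? ✗ → no.
task55: start 134 <= 108? ✗; end 239 < 132? ✗ → no.
task56: start 342 <= 108? ✗; end 394 < 132? ✗ → no.
task59: start 131 <= 108? ✗; end 394 < 132? ✗ → no.
task60: start 327 <= 108? ✗; end 473 < 132? ✗ → no.
Result: none.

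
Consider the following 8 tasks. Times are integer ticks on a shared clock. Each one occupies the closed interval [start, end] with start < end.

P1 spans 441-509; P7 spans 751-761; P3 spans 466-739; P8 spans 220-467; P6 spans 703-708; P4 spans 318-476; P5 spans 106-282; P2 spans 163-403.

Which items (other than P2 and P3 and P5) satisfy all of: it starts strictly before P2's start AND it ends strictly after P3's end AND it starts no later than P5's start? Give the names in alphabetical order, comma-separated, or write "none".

none

Conditions: its start is strictly before P2's start (X.start < 163) AND its end is strictly after P3's end (X.end > 739) AND its start is no later than P5's start (X.start <= 106).
P1: start 441 < 163? ✗; end 509 > 739? ✗; start 441 <= 106? ✗ → no.
P4: start 318 < 163? ✗; end 476 > 739? ✗; start 318 <= 106? ✗ → no.
P6: start 703 < 163? ✗; end 708 > 739? ✗; start 703 <= 106? ✗ → no.
P7: start 751 < 163? ✗; end 761 > 739? ✓; start 751 <= 106? ✗ → no.
P8: start 220 < 163? ✗; end 467 > 739? ✗; start 220 <= 106? ✗ → no.
Result: none.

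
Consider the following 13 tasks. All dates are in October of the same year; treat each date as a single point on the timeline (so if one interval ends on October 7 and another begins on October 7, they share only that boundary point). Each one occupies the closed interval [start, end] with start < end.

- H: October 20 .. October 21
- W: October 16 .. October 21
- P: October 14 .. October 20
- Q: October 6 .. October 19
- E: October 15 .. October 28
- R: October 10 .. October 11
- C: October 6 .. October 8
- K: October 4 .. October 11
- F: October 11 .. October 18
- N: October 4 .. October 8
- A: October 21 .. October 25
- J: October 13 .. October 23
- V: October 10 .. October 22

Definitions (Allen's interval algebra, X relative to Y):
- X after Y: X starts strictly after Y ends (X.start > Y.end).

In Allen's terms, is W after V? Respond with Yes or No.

No

W = [October 16, October 21], V = [October 10, October 22].
Actual relation of W to V: during.
Asked whether 'after' holds → No.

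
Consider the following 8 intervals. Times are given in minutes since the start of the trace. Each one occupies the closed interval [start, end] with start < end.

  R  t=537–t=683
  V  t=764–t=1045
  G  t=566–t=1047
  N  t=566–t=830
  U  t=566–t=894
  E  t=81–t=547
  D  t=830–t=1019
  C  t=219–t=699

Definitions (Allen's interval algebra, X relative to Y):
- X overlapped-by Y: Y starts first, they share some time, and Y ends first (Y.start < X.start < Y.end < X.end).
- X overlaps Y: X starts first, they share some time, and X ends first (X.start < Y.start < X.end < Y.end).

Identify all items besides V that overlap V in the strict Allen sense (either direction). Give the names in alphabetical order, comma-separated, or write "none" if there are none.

N, U

Target V = [t=764, t=1045].
C [t=219, t=699] → before → no.
D [t=830, t=1019] → during → no.
E [t=81, t=547] → before → no.
G [t=566, t=1047] → contains → no.
N [t=566, t=830] → overlaps → yes.
R [t=537, t=683] → before → no.
U [t=566, t=894] → overlaps → yes.
Result: N, U.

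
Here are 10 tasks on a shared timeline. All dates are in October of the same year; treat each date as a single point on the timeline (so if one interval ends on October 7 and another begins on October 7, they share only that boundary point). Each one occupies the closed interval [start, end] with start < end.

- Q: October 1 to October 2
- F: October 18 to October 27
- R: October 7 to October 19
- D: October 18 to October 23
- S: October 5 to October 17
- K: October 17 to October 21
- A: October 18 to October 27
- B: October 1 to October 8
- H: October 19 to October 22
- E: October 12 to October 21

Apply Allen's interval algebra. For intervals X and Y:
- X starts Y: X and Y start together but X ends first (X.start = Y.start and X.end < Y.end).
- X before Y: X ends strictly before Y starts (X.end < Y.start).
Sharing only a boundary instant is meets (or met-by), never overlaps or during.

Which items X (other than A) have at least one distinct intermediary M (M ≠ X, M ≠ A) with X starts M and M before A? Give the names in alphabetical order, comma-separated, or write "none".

Q

Target A = [October 18, October 27].
Intermediaries M with M before A: B, Q, S.
Via B — items with X starts B: Q.
Via Q — items with X starts Q: none.
Via S — items with X starts S: none.
Union: Q.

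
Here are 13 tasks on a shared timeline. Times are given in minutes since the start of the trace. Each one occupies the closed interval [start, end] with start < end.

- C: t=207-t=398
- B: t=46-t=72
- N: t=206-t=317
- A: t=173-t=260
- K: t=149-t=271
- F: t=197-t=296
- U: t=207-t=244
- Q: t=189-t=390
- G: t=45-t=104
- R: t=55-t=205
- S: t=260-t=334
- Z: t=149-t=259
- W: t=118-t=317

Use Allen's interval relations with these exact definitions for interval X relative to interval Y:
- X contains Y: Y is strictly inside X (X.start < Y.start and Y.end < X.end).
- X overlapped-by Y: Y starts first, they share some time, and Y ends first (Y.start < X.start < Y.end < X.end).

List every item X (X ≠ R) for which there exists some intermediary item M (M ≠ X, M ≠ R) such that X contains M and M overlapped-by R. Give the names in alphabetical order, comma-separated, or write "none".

Target R = [t=55, t=205].
Intermediaries M with M overlapped-by R: A, F, K, Q, W, Z.
Via A — items with X contains A: K, W.
Via F — items with X contains F: Q, W.
Via K — items with X contains K: W.
Via Q — items with X contains Q: none.
Via W — items with X contains W: none.
Via Z — items with X contains Z: W.
Union: K, Q, W.

K, Q, W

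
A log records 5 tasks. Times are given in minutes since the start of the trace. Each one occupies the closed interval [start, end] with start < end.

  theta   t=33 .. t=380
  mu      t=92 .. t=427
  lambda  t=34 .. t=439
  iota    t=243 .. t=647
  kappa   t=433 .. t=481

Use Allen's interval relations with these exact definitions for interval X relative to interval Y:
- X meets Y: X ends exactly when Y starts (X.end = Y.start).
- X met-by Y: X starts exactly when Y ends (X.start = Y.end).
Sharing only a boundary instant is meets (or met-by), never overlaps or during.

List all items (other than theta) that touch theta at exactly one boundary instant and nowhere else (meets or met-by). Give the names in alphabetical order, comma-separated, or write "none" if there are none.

none

Target theta = [t=33, t=380].
iota [t=243, t=647] → overlapped-by → no.
kappa [t=433, t=481] → after → no.
lambda [t=34, t=439] → overlapped-by → no.
mu [t=92, t=427] → overlapped-by → no.
Result: none.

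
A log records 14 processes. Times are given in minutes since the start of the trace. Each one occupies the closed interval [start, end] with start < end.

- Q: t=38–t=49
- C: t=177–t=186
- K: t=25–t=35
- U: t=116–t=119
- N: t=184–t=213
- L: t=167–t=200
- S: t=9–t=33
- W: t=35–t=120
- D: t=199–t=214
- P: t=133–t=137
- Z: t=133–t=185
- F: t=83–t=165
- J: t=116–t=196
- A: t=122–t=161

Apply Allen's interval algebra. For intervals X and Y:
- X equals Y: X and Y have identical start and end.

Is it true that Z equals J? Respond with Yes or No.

Z = [t=133, t=185], J = [t=116, t=196].
Actual relation of Z to J: during.
Asked whether 'equals' holds → No.

No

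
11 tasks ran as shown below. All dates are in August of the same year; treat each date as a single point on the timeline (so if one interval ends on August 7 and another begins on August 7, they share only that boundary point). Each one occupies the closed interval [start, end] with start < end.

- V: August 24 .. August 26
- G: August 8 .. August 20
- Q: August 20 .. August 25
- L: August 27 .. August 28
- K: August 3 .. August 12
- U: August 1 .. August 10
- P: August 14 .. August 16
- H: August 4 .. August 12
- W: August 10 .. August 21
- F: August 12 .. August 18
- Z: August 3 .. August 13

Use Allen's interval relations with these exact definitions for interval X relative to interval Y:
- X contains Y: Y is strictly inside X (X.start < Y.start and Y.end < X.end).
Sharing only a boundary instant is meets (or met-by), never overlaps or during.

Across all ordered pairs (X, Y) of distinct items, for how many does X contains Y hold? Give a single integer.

6

Checking all 110 ordered pairs for relation 'contains'; matching pairs in alphabetical order:
(F, P): F contains P ✓
(G, F): G contains F ✓
(G, P): G contains P ✓
(W, F): W contains F ✓
(W, P): W contains P ✓
(Z, H): Z contains H ✓
Count: 6.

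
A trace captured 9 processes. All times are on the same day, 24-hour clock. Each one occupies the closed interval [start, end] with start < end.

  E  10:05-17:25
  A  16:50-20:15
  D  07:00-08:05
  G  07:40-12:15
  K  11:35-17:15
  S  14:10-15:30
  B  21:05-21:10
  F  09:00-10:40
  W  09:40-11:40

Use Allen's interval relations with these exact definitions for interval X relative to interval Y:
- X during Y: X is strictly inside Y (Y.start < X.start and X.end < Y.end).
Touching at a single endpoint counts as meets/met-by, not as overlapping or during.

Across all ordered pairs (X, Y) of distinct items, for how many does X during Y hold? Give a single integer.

5

Checking all 72 ordered pairs for relation 'during'; matching pairs in alphabetical order:
(F, G): F during G ✓
(K, E): K during E ✓
(S, E): S during E ✓
(S, K): S during K ✓
(W, G): W during G ✓
Count: 5.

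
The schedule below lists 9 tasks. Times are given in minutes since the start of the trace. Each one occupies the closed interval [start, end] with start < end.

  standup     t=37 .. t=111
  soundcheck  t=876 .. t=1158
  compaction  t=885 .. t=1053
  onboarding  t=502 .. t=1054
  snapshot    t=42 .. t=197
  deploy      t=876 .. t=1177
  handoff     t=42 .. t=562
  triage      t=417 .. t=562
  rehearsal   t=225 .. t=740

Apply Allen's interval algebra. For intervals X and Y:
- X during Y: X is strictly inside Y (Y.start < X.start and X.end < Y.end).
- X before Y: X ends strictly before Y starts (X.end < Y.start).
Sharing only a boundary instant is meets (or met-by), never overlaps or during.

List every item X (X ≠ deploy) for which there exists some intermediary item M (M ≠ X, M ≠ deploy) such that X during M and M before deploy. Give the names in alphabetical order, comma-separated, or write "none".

triage

Target deploy = [t=876, t=1177].
Intermediaries M with M before deploy: handoff, rehearsal, snapshot, standup, triage.
Via handoff — items with X during handoff: none.
Via rehearsal — items with X during rehearsal: triage.
Via snapshot — items with X during snapshot: none.
Via standup — items with X during standup: none.
Via triage — items with X during triage: none.
Union: triage.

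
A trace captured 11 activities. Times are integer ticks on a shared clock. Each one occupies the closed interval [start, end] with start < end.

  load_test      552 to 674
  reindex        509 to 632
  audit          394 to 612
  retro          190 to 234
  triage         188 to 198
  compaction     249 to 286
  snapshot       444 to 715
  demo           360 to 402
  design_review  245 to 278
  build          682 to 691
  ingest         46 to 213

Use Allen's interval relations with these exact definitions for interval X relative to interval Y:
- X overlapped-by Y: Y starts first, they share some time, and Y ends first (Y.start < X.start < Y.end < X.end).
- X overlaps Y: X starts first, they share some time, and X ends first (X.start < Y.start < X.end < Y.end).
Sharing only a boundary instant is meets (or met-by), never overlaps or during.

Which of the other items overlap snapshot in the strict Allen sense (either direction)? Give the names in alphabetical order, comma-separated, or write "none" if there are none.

Target snapshot = [444, 715].
audit [394, 612] → overlaps → yes.
build [682, 691] → during → no.
compaction [249, 286] → before → no.
demo [360, 402] → before → no.
design_review [245, 278] → before → no.
ingest [46, 213] → before → no.
load_test [552, 674] → during → no.
reindex [509, 632] → during → no.
retro [190, 234] → before → no.
triage [188, 198] → before → no.
Result: audit.

audit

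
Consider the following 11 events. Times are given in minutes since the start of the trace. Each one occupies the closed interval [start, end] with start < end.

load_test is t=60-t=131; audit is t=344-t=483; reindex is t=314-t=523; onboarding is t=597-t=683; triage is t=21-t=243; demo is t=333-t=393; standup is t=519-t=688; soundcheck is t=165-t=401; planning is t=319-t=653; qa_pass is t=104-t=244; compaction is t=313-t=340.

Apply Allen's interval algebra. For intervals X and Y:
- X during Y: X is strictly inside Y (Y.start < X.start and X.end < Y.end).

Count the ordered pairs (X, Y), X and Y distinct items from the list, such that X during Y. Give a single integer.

8

Checking all 110 ordered pairs for relation 'during'; matching pairs in alphabetical order:
(audit, planning): audit during planning ✓
(audit, reindex): audit during reindex ✓
(compaction, soundcheck): compaction during soundcheck ✓
(demo, planning): demo during planning ✓
(demo, reindex): demo during reindex ✓
(demo, soundcheck): demo during soundcheck ✓
(load_test, triage): load_test during triage ✓
(onboarding, standup): onboarding during standup ✓
Count: 8.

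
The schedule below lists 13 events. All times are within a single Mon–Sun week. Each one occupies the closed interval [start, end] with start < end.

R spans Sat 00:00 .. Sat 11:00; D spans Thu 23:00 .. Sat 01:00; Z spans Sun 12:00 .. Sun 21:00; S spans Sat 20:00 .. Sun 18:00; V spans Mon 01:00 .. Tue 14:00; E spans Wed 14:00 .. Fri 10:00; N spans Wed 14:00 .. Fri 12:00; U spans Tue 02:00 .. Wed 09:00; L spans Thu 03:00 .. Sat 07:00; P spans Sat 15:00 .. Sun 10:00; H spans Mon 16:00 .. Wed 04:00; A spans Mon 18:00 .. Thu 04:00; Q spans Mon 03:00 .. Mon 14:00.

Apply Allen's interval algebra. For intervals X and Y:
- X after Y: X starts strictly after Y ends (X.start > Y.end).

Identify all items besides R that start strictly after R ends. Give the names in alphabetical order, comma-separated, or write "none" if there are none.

P, S, Z

Target R = [Sat 00:00, Sat 11:00].
A [Mon 18:00, Thu 04:00] → before → no.
D [Thu 23:00, Sat 01:00] → overlaps → no.
E [Wed 14:00, Fri 10:00] → before → no.
H [Mon 16:00, Wed 04:00] → before → no.
L [Thu 03:00, Sat 07:00] → overlaps → no.
N [Wed 14:00, Fri 12:00] → before → no.
P [Sat 15:00, Sun 10:00] → after → yes.
Q [Mon 03:00, Mon 14:00] → before → no.
S [Sat 20:00, Sun 18:00] → after → yes.
U [Tue 02:00, Wed 09:00] → before → no.
V [Mon 01:00, Tue 14:00] → before → no.
Z [Sun 12:00, Sun 21:00] → after → yes.
Result: P, S, Z.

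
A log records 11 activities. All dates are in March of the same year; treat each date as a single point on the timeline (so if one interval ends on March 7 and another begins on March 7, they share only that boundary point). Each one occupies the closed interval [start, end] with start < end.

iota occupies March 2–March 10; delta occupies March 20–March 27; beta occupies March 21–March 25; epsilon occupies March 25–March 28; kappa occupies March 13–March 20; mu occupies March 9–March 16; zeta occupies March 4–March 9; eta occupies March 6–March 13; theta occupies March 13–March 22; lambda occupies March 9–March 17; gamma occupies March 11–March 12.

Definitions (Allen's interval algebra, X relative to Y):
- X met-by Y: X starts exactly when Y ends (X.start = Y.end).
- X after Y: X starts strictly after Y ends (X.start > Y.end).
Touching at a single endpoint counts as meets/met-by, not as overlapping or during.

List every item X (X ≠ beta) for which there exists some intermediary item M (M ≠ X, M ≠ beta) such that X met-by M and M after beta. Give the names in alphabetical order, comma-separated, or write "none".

none

Target beta = [March 21, March 25].
Intermediaries M with M after beta: none.
Union: none.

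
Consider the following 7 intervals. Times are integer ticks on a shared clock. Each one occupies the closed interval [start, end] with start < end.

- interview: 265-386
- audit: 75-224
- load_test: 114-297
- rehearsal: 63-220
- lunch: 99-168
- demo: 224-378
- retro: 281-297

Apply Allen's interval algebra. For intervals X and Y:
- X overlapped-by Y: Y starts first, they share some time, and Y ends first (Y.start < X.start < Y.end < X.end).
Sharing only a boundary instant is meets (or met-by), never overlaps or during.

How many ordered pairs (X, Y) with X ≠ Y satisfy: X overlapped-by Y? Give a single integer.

Checking all 42 ordered pairs for relation 'overlapped-by'; matching pairs in alphabetical order:
(audit, rehearsal): audit overlapped-by rehearsal ✓
(demo, load_test): demo overlapped-by load_test ✓
(interview, demo): interview overlapped-by demo ✓
(interview, load_test): interview overlapped-by load_test ✓
(load_test, audit): load_test overlapped-by audit ✓
(load_test, lunch): load_test overlapped-by lunch ✓
(load_test, rehearsal): load_test overlapped-by rehearsal ✓
Count: 7.

7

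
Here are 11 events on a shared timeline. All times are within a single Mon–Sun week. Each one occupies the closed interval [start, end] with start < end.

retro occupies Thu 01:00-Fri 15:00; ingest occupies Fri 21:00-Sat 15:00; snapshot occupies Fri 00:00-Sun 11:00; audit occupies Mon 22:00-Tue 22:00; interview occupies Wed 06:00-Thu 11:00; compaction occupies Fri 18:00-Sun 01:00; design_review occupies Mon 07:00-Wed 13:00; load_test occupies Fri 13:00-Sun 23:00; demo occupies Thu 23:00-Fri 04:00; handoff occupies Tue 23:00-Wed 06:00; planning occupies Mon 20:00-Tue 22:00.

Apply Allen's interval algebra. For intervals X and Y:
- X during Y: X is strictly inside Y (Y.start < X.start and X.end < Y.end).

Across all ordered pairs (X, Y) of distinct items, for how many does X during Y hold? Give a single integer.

Checking all 110 ordered pairs for relation 'during'; matching pairs in alphabetical order:
(audit, design_review): audit during design_review ✓
(compaction, load_test): compaction during load_test ✓
(compaction, snapshot): compaction during snapshot ✓
(demo, retro): demo during retro ✓
(handoff, design_review): handoff during design_review ✓
(ingest, compaction): ingest during compaction ✓
(ingest, load_test): ingest during load_test ✓
(ingest, snapshot): ingest during snapshot ✓
(planning, design_review): planning during design_review ✓
Count: 9.

9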